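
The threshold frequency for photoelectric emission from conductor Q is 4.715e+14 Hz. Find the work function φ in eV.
1.95 eV

At the threshold frequency, photon energy equals work function:
φ = hf₀

Calculating:
φ = (6.626×10⁻³⁴ J·s)(4.715e+14 Hz)
φ = 1.95 eV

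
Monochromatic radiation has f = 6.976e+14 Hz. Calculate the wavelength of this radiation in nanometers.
429.75 nm

Using the wave equation: c = fλ

Solving for wavelength:
λ = c/f = (3×10⁸ m/s) / (6.976e+14 Hz)
λ = 429.75 nm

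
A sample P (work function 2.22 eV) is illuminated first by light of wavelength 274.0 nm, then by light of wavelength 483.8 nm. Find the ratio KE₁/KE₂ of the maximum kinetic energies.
6.7256

Using Einstein's equation: KE_max = hc/λ - φ

For λ₁ = 274.0 nm:
E₁ = hc/λ₁ = 4.5250 eV
KE₁ = E₁ - φ = 4.5250 - 2.22 = 2.3050 eV

For λ₂ = 483.8 nm:
E₂ = hc/λ₂ = 2.5627 eV
KE₂ = E₂ - φ = 2.5627 - 2.22 = 0.3427 eV

Ratio: KE₁/KE₂ = 2.3050/0.3427 = 6.7256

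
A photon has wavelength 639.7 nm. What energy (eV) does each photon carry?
1.9382 eV

Using E = hf = hc/λ:

E = hc/λ = (6.626×10⁻³⁴ J·s)(3×10⁸ m/s) / (639.7×10⁻⁹ m)
E = 1.9382 eV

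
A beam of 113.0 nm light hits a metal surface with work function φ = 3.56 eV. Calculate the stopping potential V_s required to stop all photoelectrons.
7.4121 V

The stopping potential V_s satisfies: eV_s = KE_max

First, find KE_max using Einstein's equation:
E_photon = hc/λ = 10.9721 eV
KE_max = E_photon - φ = 10.9721 - 3.56 = 7.4121 eV

Since eV_s = KE_max:
V_s = KE_max/e = 7.4121 V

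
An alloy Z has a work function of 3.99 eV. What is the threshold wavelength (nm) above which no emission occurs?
310.74 nm

The threshold wavelength is when the photon energy equals the work function:
hc/λ₀ = φ

Solving for λ₀:
λ₀ = hc/φ = (6.626×10⁻³⁴ J·s)(3×10⁸ m/s) / (3.99 eV × 1.602×10⁻¹⁹ J/eV)
λ₀ = 310.74 nm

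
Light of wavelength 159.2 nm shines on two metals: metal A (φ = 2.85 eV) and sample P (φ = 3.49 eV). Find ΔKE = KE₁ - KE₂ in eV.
0.6400 eV

Using KE_max = hc/λ - φ for each metal:

Photon energy: E = hc/λ = 7.7880 eV

For metal A (φ₁ = 2.85 eV):
KE₁ = E - φ₁ = 7.7880 - 2.85 = 4.9380 eV

For sample P (φ₂ = 3.49 eV):
KE₂ = E - φ₂ = 7.7880 - 3.49 = 4.2980 eV

Difference:
ΔKE = KE₁ - KE₂ = 4.9380 - 4.2980 = 0.6400 eV

Note: The difference equals the difference in work functions: 3.49 - 2.85 = 0.64 eV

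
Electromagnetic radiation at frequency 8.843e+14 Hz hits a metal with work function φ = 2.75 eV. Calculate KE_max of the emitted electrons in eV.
0.9072 eV

Using Einstein's photoelectric equation: KE_max = hf - φ

First, calculate the photon energy:
E_photon = hf = (6.626×10⁻³⁴ J·s)(8.843e+14 Hz)
E_photon = 3.6572 eV

Then, the maximum kinetic energy:
KE_max = E_photon - φ = 3.6572 eV - 2.75 eV = 0.9072 eV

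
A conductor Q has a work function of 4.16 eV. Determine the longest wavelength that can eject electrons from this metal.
298.04 nm

The threshold wavelength is when the photon energy equals the work function:
hc/λ₀ = φ

Solving for λ₀:
λ₀ = hc/φ = (6.626×10⁻³⁴ J·s)(3×10⁸ m/s) / (4.16 eV × 1.602×10⁻¹⁹ J/eV)
λ₀ = 298.04 nm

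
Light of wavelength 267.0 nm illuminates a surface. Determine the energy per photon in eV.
4.6436 eV

Using E = hf = hc/λ:

E = hc/λ = (6.626×10⁻³⁴ J·s)(3×10⁸ m/s) / (267.0×10⁻⁹ m)
E = 4.6436 eV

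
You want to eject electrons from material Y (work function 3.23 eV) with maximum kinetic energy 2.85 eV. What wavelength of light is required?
203.92 nm

From Einstein's equation: KE_max = hc/λ - φ

Rearranging for λ:
hc/λ = KE_max + φ
λ = hc/(KE_max + φ)

Required photon energy:
E_photon = KE_max + φ = 2.85 + 3.23 = 6.08 eV

Required wavelength:
λ = hc/E_photon = (6.626×10⁻³⁴)(3×10⁸) / (6.08 × 1.602×10⁻¹⁹)
λ = 203.92 nm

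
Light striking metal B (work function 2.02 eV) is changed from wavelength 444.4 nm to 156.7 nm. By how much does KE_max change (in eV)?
5.1223 eV

Using Einstein's equation: KE_max = hc/λ - φ

For λ₁ = 444.4 nm:
KE₁ = hc/λ₁ - φ = 2.7899 - 2.02 = 0.7699 eV

For λ₂ = 156.7 nm:
KE₂ = hc/λ₂ - φ = 7.9122 - 2.02 = 5.8922 eV

Change in KE:
ΔKE = KE₂ - KE₁ = 5.8922 - 0.7699 = 5.1223 eV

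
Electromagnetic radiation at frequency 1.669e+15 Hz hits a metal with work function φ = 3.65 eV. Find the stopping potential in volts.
3.2524 V

The stopping potential V_s satisfies: eV_s = KE_max

First, find KE_max using Einstein's equation:
E_photon = hf = (6.626×10⁻³⁴ J·s)(1.669e+15 Hz) = 6.9024 eV
KE_max = E_photon - φ = 6.9024 - 3.65 = 3.2524 eV

Since eV_s = KE_max:
V_s = KE_max/e = 3.2524 V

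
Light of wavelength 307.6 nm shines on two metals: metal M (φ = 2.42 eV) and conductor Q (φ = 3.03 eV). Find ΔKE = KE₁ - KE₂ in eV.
0.6100 eV

Using KE_max = hc/λ - φ for each metal:

Photon energy: E = hc/λ = 4.0307 eV

For metal M (φ₁ = 2.42 eV):
KE₁ = E - φ₁ = 4.0307 - 2.42 = 1.6107 eV

For conductor Q (φ₂ = 3.03 eV):
KE₂ = E - φ₂ = 4.0307 - 3.03 = 1.0007 eV

Difference:
ΔKE = KE₁ - KE₂ = 1.6107 - 1.0007 = 0.6100 eV

Note: The difference equals the difference in work functions: 3.03 - 2.42 = 0.61 eV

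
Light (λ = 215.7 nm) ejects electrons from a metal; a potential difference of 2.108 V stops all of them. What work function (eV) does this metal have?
3.64 eV

The stopping potential gives the maximum kinetic energy: KE_max = eV_s = 2.108 eV

From Einstein's photoelectric equation: KE_max = hc/λ - φ
Rearranging: φ = hc/λ - KE_max

Calculate photon energy:
E_photon = hc/λ = (6.626×10⁻³⁴ J·s)(3×10⁸ m/s) / (215.7×10⁻⁹ m) = 5.7480 eV

Therefore:
φ = 5.7480 - 2.108 = 3.64 eV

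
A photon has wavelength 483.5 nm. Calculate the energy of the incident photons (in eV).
2.5643 eV

Using E = hf = hc/λ:

E = hc/λ = (6.626×10⁻³⁴ J·s)(3×10⁸ m/s) / (483.5×10⁻⁹ m)
E = 2.5643 eV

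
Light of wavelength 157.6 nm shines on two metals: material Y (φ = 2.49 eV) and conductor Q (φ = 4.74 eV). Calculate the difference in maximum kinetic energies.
2.2500 eV

Using KE_max = hc/λ - φ for each metal:

Photon energy: E = hc/λ = 7.8670 eV

For material Y (φ₁ = 2.49 eV):
KE₁ = E - φ₁ = 7.8670 - 2.49 = 5.3770 eV

For conductor Q (φ₂ = 4.74 eV):
KE₂ = E - φ₂ = 7.8670 - 4.74 = 3.1270 eV

Difference:
ΔKE = KE₁ - KE₂ = 5.3770 - 3.1270 = 2.2500 eV

Note: The difference equals the difference in work functions: 4.74 - 2.49 = 2.25 eV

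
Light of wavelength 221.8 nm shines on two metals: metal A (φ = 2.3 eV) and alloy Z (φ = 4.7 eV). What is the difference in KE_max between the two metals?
2.4000 eV

Using KE_max = hc/λ - φ for each metal:

Photon energy: E = hc/λ = 5.5899 eV

For metal A (φ₁ = 2.3 eV):
KE₁ = E - φ₁ = 5.5899 - 2.3 = 3.2899 eV

For alloy Z (φ₂ = 4.7 eV):
KE₂ = E - φ₂ = 5.5899 - 4.7 = 0.8899 eV

Difference:
ΔKE = KE₁ - KE₂ = 3.2899 - 0.8899 = 2.4000 eV

Note: The difference equals the difference in work functions: 4.7 - 2.3 = 2.40 eV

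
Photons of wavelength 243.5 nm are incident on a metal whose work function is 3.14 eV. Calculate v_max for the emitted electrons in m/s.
8.2859e+05 m/s

First, find the maximum kinetic energy:
E_photon = hc/λ = 5.0918 eV
KE_max = E_photon - φ = 5.0918 - 3.14 = 1.9518 eV

Convert to Joules: KE_max = 1.9518 × 1.602×10⁻¹⁹ J = 3.1271e-19 J

Then use KE = ½mv² to find velocity:
v = √(2·KE/m) = √(2 × 3.1271e-19 J / 9.109e-31 kg)
v = 8.2859e+05 m/s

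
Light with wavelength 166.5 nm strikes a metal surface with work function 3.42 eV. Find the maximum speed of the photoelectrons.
1.1901e+06 m/s

First, find the maximum kinetic energy:
E_photon = hc/λ = 7.4465 eV
KE_max = E_photon - φ = 7.4465 - 3.42 = 4.0265 eV

Convert to Joules: KE_max = 4.0265 × 1.602×10⁻¹⁹ J = 6.4512e-19 J

Then use KE = ½mv² to find velocity:
v = √(2·KE/m) = √(2 × 6.4512e-19 J / 9.109e-31 kg)
v = 1.1901e+06 m/s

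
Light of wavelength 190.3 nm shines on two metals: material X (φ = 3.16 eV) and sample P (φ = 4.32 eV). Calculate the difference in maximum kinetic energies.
1.1600 eV

Using KE_max = hc/λ - φ for each metal:

Photon energy: E = hc/λ = 6.5152 eV

For material X (φ₁ = 3.16 eV):
KE₁ = E - φ₁ = 6.5152 - 3.16 = 3.3552 eV

For sample P (φ₂ = 4.32 eV):
KE₂ = E - φ₂ = 6.5152 - 4.32 = 2.1952 eV

Difference:
ΔKE = KE₁ - KE₂ = 3.3552 - 2.1952 = 1.1600 eV

Note: The difference equals the difference in work functions: 4.32 - 3.16 = 1.16 eV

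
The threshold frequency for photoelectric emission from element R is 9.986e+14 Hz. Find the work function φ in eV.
4.13 eV

At the threshold frequency, photon energy equals work function:
φ = hf₀

Calculating:
φ = (6.626×10⁻³⁴ J·s)(9.986e+14 Hz)
φ = 4.13 eV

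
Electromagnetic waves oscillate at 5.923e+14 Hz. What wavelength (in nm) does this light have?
506.15 nm

Using the wave equation: c = fλ

Solving for wavelength:
λ = c/f = (3×10⁸ m/s) / (5.923e+14 Hz)
λ = 506.15 nm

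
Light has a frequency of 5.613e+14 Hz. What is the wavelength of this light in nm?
534.10 nm

Using the wave equation: c = fλ

Solving for wavelength:
λ = c/f = (3×10⁸ m/s) / (5.613e+14 Hz)
λ = 534.10 nm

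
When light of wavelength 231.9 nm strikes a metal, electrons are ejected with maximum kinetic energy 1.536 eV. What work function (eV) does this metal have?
3.81 eV

From Einstein's photoelectric equation: KE_max = hf - φ = hc/λ - φ

Rearranging for φ:
φ = hc/λ - KE_max

Calculate photon energy:
E_photon = hc/λ = 5.3465 eV

Therefore:
φ = 5.3465 - 1.536 = 3.81 eV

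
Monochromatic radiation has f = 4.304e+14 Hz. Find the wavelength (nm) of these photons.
696.54 nm

Using the wave equation: c = fλ

Solving for wavelength:
λ = c/f = (3×10⁸ m/s) / (4.304e+14 Hz)
λ = 696.54 nm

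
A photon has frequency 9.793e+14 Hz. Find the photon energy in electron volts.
4.0501 eV

Using E = hf:

E = hf = (6.626×10⁻³⁴ J·s)(9.793e+14 Hz)
E = 4.0501 eV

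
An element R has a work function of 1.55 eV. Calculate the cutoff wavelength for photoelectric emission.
799.90 nm

The threshold wavelength is when the photon energy equals the work function:
hc/λ₀ = φ

Solving for λ₀:
λ₀ = hc/φ = (6.626×10⁻³⁴ J·s)(3×10⁸ m/s) / (1.55 eV × 1.602×10⁻¹⁹ J/eV)
λ₀ = 799.90 nm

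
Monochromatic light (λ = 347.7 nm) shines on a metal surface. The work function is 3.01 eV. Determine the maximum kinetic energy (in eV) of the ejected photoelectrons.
0.5558 eV

Using Einstein's photoelectric equation: KE_max = hf - φ = hc/λ - φ

First, calculate the photon energy:
E_photon = hc/λ = (6.626×10⁻³⁴ J·s)(3×10⁸ m/s) / (347.7×10⁻⁹ m)
E_photon = 3.5658 eV

Then, the maximum kinetic energy:
KE_max = E_photon - φ = 3.5658 eV - 3.01 eV = 0.5558 eV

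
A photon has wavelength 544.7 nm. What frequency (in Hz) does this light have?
5.5038e+14 Hz

Using the wave equation: c = fλ

Solving for frequency:
f = c/λ = (3×10⁸ m/s) / (544.7×10⁻⁹ m)
f = 5.5038e+14 Hz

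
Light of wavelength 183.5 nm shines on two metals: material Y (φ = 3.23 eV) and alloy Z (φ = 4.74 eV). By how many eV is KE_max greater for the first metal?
1.5100 eV

Using KE_max = hc/λ - φ for each metal:

Photon energy: E = hc/λ = 6.7566 eV

For material Y (φ₁ = 3.23 eV):
KE₁ = E - φ₁ = 6.7566 - 3.23 = 3.5266 eV

For alloy Z (φ₂ = 4.74 eV):
KE₂ = E - φ₂ = 6.7566 - 4.74 = 2.0166 eV

Difference:
ΔKE = KE₁ - KE₂ = 3.5266 - 2.0166 = 1.5100 eV

Note: The difference equals the difference in work functions: 4.74 - 3.23 = 1.51 eV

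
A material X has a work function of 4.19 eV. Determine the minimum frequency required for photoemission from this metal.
1.0131e+15 Hz

The threshold frequency is when the photon energy equals the work function:
hf₀ = φ

Solving for f₀:
f₀ = φ/h = (4.19 eV × 1.602×10⁻¹⁹ J/eV) / (6.626×10⁻³⁴ J·s)
f₀ = 1.0131e+15 Hz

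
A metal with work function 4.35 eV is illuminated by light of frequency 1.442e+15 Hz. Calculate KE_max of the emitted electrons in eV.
1.6136 eV

Using Einstein's photoelectric equation: KE_max = hf - φ

First, calculate the photon energy:
E_photon = hf = (6.626×10⁻³⁴ J·s)(1.442e+15 Hz)
E_photon = 5.9636 eV

Then, the maximum kinetic energy:
KE_max = E_photon - φ = 5.9636 eV - 4.35 eV = 1.6136 eV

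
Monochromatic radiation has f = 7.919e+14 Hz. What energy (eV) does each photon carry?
3.2750 eV

Using E = hf:

E = hf = (6.626×10⁻³⁴ J·s)(7.919e+14 Hz)
E = 3.2750 eV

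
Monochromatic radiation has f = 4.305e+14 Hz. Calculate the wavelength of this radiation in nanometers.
696.38 nm

Using the wave equation: c = fλ

Solving for wavelength:
λ = c/f = (3×10⁸ m/s) / (4.305e+14 Hz)
λ = 696.38 nm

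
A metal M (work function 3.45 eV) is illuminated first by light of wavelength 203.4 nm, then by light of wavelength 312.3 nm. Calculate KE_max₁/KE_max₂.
5.0873

Using Einstein's equation: KE_max = hc/λ - φ

For λ₁ = 203.4 nm:
E₁ = hc/λ₁ = 6.0956 eV
KE₁ = E₁ - φ = 6.0956 - 3.45 = 2.6456 eV

For λ₂ = 312.3 nm:
E₂ = hc/λ₂ = 3.9700 eV
KE₂ = E₂ - φ = 3.9700 - 3.45 = 0.5200 eV

Ratio: KE₁/KE₂ = 2.6456/0.5200 = 5.0873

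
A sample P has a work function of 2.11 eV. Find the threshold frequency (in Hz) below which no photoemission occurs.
5.1020e+14 Hz

The threshold frequency is when the photon energy equals the work function:
hf₀ = φ

Solving for f₀:
f₀ = φ/h = (2.11 eV × 1.602×10⁻¹⁹ J/eV) / (6.626×10⁻³⁴ J·s)
f₀ = 5.1020e+14 Hz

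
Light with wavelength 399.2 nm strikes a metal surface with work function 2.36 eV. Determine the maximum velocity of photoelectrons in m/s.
5.1220e+05 m/s

First, find the maximum kinetic energy:
E_photon = hc/λ = 3.1058 eV
KE_max = E_photon - φ = 3.1058 - 2.36 = 0.7458 eV

Convert to Joules: KE_max = 0.7458 × 1.602×10⁻¹⁹ J = 1.1949e-19 J

Then use KE = ½mv² to find velocity:
v = √(2·KE/m) = √(2 × 1.1949e-19 J / 9.109e-31 kg)
v = 5.1220e+05 m/s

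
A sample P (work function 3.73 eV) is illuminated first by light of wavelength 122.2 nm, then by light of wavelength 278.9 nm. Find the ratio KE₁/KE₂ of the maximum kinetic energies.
8.9675

Using Einstein's equation: KE_max = hc/λ - φ

For λ₁ = 122.2 nm:
E₁ = hc/λ₁ = 10.1460 eV
KE₁ = E₁ - φ = 10.1460 - 3.73 = 6.4160 eV

For λ₂ = 278.9 nm:
E₂ = hc/λ₂ = 4.4455 eV
KE₂ = E₂ - φ = 4.4455 - 3.73 = 0.7155 eV

Ratio: KE₁/KE₂ = 6.4160/0.7155 = 8.9675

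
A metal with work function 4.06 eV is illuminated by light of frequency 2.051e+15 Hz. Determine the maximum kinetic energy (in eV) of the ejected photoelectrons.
4.4223 eV

Using Einstein's photoelectric equation: KE_max = hf - φ

First, calculate the photon energy:
E_photon = hf = (6.626×10⁻³⁴ J·s)(2.051e+15 Hz)
E_photon = 8.4823 eV

Then, the maximum kinetic energy:
KE_max = E_photon - φ = 8.4823 eV - 4.06 eV = 4.4223 eV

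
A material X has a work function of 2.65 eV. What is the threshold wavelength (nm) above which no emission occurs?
467.86 nm

The threshold wavelength is when the photon energy equals the work function:
hc/λ₀ = φ

Solving for λ₀:
λ₀ = hc/φ = (6.626×10⁻³⁴ J·s)(3×10⁸ m/s) / (2.65 eV × 1.602×10⁻¹⁹ J/eV)
λ₀ = 467.86 nm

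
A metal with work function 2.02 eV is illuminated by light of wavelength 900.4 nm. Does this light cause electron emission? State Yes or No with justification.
No

For photoemission, the photon energy must exceed the work function.

Photon energy: E = hc/λ = 1.3770 eV
Work function: φ = 2.02 eV

Since E_photon (1.3770 eV) < φ (2.02 eV), photoemission will NOT occur.
The threshold wavelength is λ₀ = hc/φ = 613.8 nm.
Since 900.4 nm > 613.8 nm, the photons lack sufficient energy.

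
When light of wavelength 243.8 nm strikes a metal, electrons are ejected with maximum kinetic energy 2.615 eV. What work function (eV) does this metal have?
2.47 eV

From Einstein's photoelectric equation: KE_max = hf - φ = hc/λ - φ

Rearranging for φ:
φ = hc/λ - KE_max

Calculate photon energy:
E_photon = hc/λ = 5.0855 eV

Therefore:
φ = 5.0855 - 2.615 = 2.47 eV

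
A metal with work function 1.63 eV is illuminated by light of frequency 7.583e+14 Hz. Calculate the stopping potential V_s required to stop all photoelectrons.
1.5061 V

The stopping potential V_s satisfies: eV_s = KE_max

First, find KE_max using Einstein's equation:
E_photon = hf = (6.626×10⁻³⁴ J·s)(7.583e+14 Hz) = 3.1361 eV
KE_max = E_photon - φ = 3.1361 - 1.63 = 1.5061 eV

Since eV_s = KE_max:
V_s = KE_max/e = 1.5061 V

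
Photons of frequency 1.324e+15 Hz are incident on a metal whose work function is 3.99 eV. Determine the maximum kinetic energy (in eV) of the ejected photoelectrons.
1.4856 eV

Using Einstein's photoelectric equation: KE_max = hf - φ

First, calculate the photon energy:
E_photon = hf = (6.626×10⁻³⁴ J·s)(1.324e+15 Hz)
E_photon = 5.4756 eV

Then, the maximum kinetic energy:
KE_max = E_photon - φ = 5.4756 eV - 3.99 eV = 1.4856 eV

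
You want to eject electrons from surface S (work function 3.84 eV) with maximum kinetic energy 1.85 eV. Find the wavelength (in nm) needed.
217.90 nm

From Einstein's equation: KE_max = hc/λ - φ

Rearranging for λ:
hc/λ = KE_max + φ
λ = hc/(KE_max + φ)

Required photon energy:
E_photon = KE_max + φ = 1.85 + 3.84 = 5.69 eV

Required wavelength:
λ = hc/E_photon = (6.626×10⁻³⁴)(3×10⁸) / (5.69 × 1.602×10⁻¹⁹)
λ = 217.90 nm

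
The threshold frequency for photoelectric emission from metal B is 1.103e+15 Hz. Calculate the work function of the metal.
4.56 eV

At the threshold frequency, photon energy equals work function:
φ = hf₀

Calculating:
φ = (6.626×10⁻³⁴ J·s)(1.103e+15 Hz)
φ = 4.56 eV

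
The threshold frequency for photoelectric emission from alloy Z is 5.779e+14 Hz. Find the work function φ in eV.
2.39 eV

At the threshold frequency, photon energy equals work function:
φ = hf₀

Calculating:
φ = (6.626×10⁻³⁴ J·s)(5.779e+14 Hz)
φ = 2.39 eV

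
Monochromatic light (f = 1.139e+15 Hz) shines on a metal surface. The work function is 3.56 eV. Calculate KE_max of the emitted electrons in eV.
1.1505 eV

Using Einstein's photoelectric equation: KE_max = hf - φ

First, calculate the photon energy:
E_photon = hf = (6.626×10⁻³⁴ J·s)(1.139e+15 Hz)
E_photon = 4.7105 eV

Then, the maximum kinetic energy:
KE_max = E_photon - φ = 4.7105 eV - 3.56 eV = 1.1505 eV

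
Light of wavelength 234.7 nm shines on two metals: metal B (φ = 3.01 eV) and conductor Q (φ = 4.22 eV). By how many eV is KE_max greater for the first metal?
1.2100 eV

Using KE_max = hc/λ - φ for each metal:

Photon energy: E = hc/λ = 5.2827 eV

For metal B (φ₁ = 3.01 eV):
KE₁ = E - φ₁ = 5.2827 - 3.01 = 2.2727 eV

For conductor Q (φ₂ = 4.22 eV):
KE₂ = E - φ₂ = 5.2827 - 4.22 = 1.0627 eV

Difference:
ΔKE = KE₁ - KE₂ = 2.2727 - 1.0627 = 1.2100 eV

Note: The difference equals the difference in work functions: 4.22 - 3.01 = 1.21 eV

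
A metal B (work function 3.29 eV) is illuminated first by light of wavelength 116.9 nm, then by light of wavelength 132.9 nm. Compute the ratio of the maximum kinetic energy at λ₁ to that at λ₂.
1.2114

Using Einstein's equation: KE_max = hc/λ - φ

For λ₁ = 116.9 nm:
E₁ = hc/λ₁ = 10.6060 eV
KE₁ = E₁ - φ = 10.6060 - 3.29 = 7.3160 eV

For λ₂ = 132.9 nm:
E₂ = hc/λ₂ = 9.3291 eV
KE₂ = E₂ - φ = 9.3291 - 3.29 = 6.0391 eV

Ratio: KE₁/KE₂ = 7.3160/6.0391 = 1.2114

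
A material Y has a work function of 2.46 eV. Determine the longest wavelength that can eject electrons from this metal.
504.00 nm

The threshold wavelength is when the photon energy equals the work function:
hc/λ₀ = φ

Solving for λ₀:
λ₀ = hc/φ = (6.626×10⁻³⁴ J·s)(3×10⁸ m/s) / (2.46 eV × 1.602×10⁻¹⁹ J/eV)
λ₀ = 504.00 nm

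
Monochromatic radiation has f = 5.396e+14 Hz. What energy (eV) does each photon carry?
2.2316 eV

Using E = hf:

E = hf = (6.626×10⁻³⁴ J·s)(5.396e+14 Hz)
E = 2.2316 eV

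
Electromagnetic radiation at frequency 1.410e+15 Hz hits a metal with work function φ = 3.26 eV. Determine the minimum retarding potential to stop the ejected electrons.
2.5713 V

The stopping potential V_s satisfies: eV_s = KE_max

First, find KE_max using Einstein's equation:
E_photon = hf = (6.626×10⁻³⁴ J·s)(1.410e+15 Hz) = 5.8313 eV
KE_max = E_photon - φ = 5.8313 - 3.26 = 2.5713 eV

Since eV_s = KE_max:
V_s = KE_max/e = 2.5713 V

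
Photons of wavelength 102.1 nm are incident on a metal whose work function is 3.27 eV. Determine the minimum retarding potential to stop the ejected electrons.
8.8734 V

The stopping potential V_s satisfies: eV_s = KE_max

First, find KE_max using Einstein's equation:
E_photon = hc/λ = 12.1434 eV
KE_max = E_photon - φ = 12.1434 - 3.27 = 8.8734 eV

Since eV_s = KE_max:
V_s = KE_max/e = 8.8734 V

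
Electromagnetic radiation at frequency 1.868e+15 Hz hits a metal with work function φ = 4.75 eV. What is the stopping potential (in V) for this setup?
2.9754 V

The stopping potential V_s satisfies: eV_s = KE_max

First, find KE_max using Einstein's equation:
E_photon = hf = (6.626×10⁻³⁴ J·s)(1.868e+15 Hz) = 7.7254 eV
KE_max = E_photon - φ = 7.7254 - 4.75 = 2.9754 eV

Since eV_s = KE_max:
V_s = KE_max/e = 2.9754 V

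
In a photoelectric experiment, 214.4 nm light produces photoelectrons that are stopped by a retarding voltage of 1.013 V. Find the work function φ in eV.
4.77 eV

The stopping potential gives the maximum kinetic energy: KE_max = eV_s = 1.013 eV

From Einstein's photoelectric equation: KE_max = hc/λ - φ
Rearranging: φ = hc/λ - KE_max

Calculate photon energy:
E_photon = hc/λ = (6.626×10⁻³⁴ J·s)(3×10⁸ m/s) / (214.4×10⁻⁹ m) = 5.7828 eV

Therefore:
φ = 5.7828 - 1.013 = 4.77 eV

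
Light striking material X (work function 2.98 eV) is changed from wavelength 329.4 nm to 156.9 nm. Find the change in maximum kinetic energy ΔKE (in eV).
4.1382 eV

Using Einstein's equation: KE_max = hc/λ - φ

For λ₁ = 329.4 nm:
KE₁ = hc/λ₁ - φ = 3.7639 - 2.98 = 0.7839 eV

For λ₂ = 156.9 nm:
KE₂ = hc/λ₂ - φ = 7.9021 - 2.98 = 4.9221 eV

Change in KE:
ΔKE = KE₂ - KE₁ = 4.9221 - 0.7839 = 4.1382 eV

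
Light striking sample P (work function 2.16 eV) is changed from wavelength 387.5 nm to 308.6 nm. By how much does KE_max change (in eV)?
0.8180 eV

Using Einstein's equation: KE_max = hc/λ - φ

For λ₁ = 387.5 nm:
KE₁ = hc/λ₁ - φ = 3.1996 - 2.16 = 1.0396 eV

For λ₂ = 308.6 nm:
KE₂ = hc/λ₂ - φ = 4.0176 - 2.16 = 1.8576 eV

Change in KE:
ΔKE = KE₂ - KE₁ = 1.8576 - 1.0396 = 0.8180 eV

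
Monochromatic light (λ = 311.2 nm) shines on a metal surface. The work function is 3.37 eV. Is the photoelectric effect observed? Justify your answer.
Yes

For photoemission, the photon energy must exceed the work function.

Photon energy: E = hc/λ = 3.9841 eV
Work function: φ = 3.37 eV

Since E_photon (3.9841 eV) > φ (3.37 eV), photoemission WILL occur.
The threshold wavelength is λ₀ = hc/φ = 367.9 nm.
Since 311.2 nm < 367.9 nm, the light has sufficient energy.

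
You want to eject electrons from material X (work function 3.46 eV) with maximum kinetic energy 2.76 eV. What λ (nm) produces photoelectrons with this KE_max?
199.33 nm

From Einstein's equation: KE_max = hc/λ - φ

Rearranging for λ:
hc/λ = KE_max + φ
λ = hc/(KE_max + φ)

Required photon energy:
E_photon = KE_max + φ = 2.76 + 3.46 = 6.22 eV

Required wavelength:
λ = hc/E_photon = (6.626×10⁻³⁴)(3×10⁸) / (6.22 × 1.602×10⁻¹⁹)
λ = 199.33 nm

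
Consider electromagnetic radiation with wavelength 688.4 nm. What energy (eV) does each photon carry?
1.8010 eV

Using E = hf = hc/λ:

E = hc/λ = (6.626×10⁻³⁴ J·s)(3×10⁸ m/s) / (688.4×10⁻⁹ m)
E = 1.8010 eV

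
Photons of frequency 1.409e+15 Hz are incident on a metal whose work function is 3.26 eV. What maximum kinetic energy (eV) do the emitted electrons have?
2.5672 eV

Using Einstein's photoelectric equation: KE_max = hf - φ

First, calculate the photon energy:
E_photon = hf = (6.626×10⁻³⁴ J·s)(1.409e+15 Hz)
E_photon = 5.8272 eV

Then, the maximum kinetic energy:
KE_max = E_photon - φ = 5.8272 eV - 3.26 eV = 2.5672 eV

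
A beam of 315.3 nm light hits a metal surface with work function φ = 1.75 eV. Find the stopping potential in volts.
2.1823 V

The stopping potential V_s satisfies: eV_s = KE_max

First, find KE_max using Einstein's equation:
E_photon = hc/λ = 3.9323 eV
KE_max = E_photon - φ = 3.9323 - 1.75 = 2.1823 eV

Since eV_s = KE_max:
V_s = KE_max/e = 2.1823 V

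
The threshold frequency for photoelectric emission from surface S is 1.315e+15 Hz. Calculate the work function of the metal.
5.44 eV

At the threshold frequency, photon energy equals work function:
φ = hf₀

Calculating:
φ = (6.626×10⁻³⁴ J·s)(1.315e+15 Hz)
φ = 5.44 eV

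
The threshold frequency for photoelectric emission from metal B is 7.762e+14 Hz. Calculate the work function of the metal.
3.21 eV

At the threshold frequency, photon energy equals work function:
φ = hf₀

Calculating:
φ = (6.626×10⁻³⁴ J·s)(7.762e+14 Hz)
φ = 3.21 eV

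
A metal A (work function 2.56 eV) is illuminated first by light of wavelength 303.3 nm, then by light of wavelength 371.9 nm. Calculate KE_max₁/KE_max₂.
1.9745

Using Einstein's equation: KE_max = hc/λ - φ

For λ₁ = 303.3 nm:
E₁ = hc/λ₁ = 4.0878 eV
KE₁ = E₁ - φ = 4.0878 - 2.56 = 1.5278 eV

For λ₂ = 371.9 nm:
E₂ = hc/λ₂ = 3.3338 eV
KE₂ = E₂ - φ = 3.3338 - 2.56 = 0.7738 eV

Ratio: KE₁/KE₂ = 1.5278/0.7738 = 1.9745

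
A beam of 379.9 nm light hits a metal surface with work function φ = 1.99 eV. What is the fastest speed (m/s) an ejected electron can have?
6.6933e+05 m/s

First, find the maximum kinetic energy:
E_photon = hc/λ = 3.2636 eV
KE_max = E_photon - φ = 3.2636 - 1.99 = 1.2736 eV

Convert to Joules: KE_max = 1.2736 × 1.602×10⁻¹⁹ J = 2.0405e-19 J

Then use KE = ½mv² to find velocity:
v = √(2·KE/m) = √(2 × 2.0405e-19 J / 9.109e-31 kg)
v = 6.6933e+05 m/s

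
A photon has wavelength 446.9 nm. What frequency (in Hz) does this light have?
6.7083e+14 Hz

Using the wave equation: c = fλ

Solving for frequency:
f = c/λ = (3×10⁸ m/s) / (446.9×10⁻⁹ m)
f = 6.7083e+14 Hz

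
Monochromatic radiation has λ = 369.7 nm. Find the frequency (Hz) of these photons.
8.1091e+14 Hz

Using the wave equation: c = fλ

Solving for frequency:
f = c/λ = (3×10⁸ m/s) / (369.7×10⁻⁹ m)
f = 8.1091e+14 Hz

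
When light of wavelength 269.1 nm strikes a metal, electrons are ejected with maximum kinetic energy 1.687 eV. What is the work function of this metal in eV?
2.92 eV

From Einstein's photoelectric equation: KE_max = hf - φ = hc/λ - φ

Rearranging for φ:
φ = hc/λ - KE_max

Calculate photon energy:
E_photon = hc/λ = 4.6074 eV

Therefore:
φ = 4.6074 - 1.687 = 2.92 eV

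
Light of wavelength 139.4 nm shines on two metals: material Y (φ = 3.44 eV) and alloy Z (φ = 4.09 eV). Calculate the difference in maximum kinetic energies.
0.6500 eV

Using KE_max = hc/λ - φ for each metal:

Photon energy: E = hc/λ = 8.8941 eV

For material Y (φ₁ = 3.44 eV):
KE₁ = E - φ₁ = 8.8941 - 3.44 = 5.4541 eV

For alloy Z (φ₂ = 4.09 eV):
KE₂ = E - φ₂ = 8.8941 - 4.09 = 4.8041 eV

Difference:
ΔKE = KE₁ - KE₂ = 5.4541 - 4.8041 = 0.6500 eV

Note: The difference equals the difference in work functions: 4.09 - 3.44 = 0.65 eV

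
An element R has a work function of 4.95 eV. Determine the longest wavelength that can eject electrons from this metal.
250.47 nm

The threshold wavelength is when the photon energy equals the work function:
hc/λ₀ = φ

Solving for λ₀:
λ₀ = hc/φ = (6.626×10⁻³⁴ J·s)(3×10⁸ m/s) / (4.95 eV × 1.602×10⁻¹⁹ J/eV)
λ₀ = 250.47 nm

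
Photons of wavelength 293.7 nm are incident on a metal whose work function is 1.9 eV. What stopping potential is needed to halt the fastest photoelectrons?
2.3215 V

The stopping potential V_s satisfies: eV_s = KE_max

First, find KE_max using Einstein's equation:
E_photon = hc/λ = 4.2215 eV
KE_max = E_photon - φ = 4.2215 - 1.9 = 2.3215 eV

Since eV_s = KE_max:
V_s = KE_max/e = 2.3215 V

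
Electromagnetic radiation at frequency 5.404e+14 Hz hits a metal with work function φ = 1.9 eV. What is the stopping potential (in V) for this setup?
0.3349 V

The stopping potential V_s satisfies: eV_s = KE_max

First, find KE_max using Einstein's equation:
E_photon = hf = (6.626×10⁻³⁴ J·s)(5.404e+14 Hz) = 2.2349 eV
KE_max = E_photon - φ = 2.2349 - 1.9 = 0.3349 eV

Since eV_s = KE_max:
V_s = KE_max/e = 0.3349 V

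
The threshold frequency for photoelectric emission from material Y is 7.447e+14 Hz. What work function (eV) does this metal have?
3.08 eV

At the threshold frequency, photon energy equals work function:
φ = hf₀

Calculating:
φ = (6.626×10⁻³⁴ J·s)(7.447e+14 Hz)
φ = 3.08 eV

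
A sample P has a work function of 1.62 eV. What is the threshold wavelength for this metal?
765.33 nm

The threshold wavelength is when the photon energy equals the work function:
hc/λ₀ = φ

Solving for λ₀:
λ₀ = hc/φ = (6.626×10⁻³⁴ J·s)(3×10⁸ m/s) / (1.62 eV × 1.602×10⁻¹⁹ J/eV)
λ₀ = 765.33 nm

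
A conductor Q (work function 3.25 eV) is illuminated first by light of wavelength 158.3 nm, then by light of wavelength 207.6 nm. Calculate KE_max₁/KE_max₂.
1.6832

Using Einstein's equation: KE_max = hc/λ - φ

For λ₁ = 158.3 nm:
E₁ = hc/λ₁ = 7.8322 eV
KE₁ = E₁ - φ = 7.8322 - 3.25 = 4.5822 eV

For λ₂ = 207.6 nm:
E₂ = hc/λ₂ = 5.9723 eV
KE₂ = E₂ - φ = 5.9723 - 3.25 = 2.7223 eV

Ratio: KE₁/KE₂ = 4.5822/2.7223 = 1.6832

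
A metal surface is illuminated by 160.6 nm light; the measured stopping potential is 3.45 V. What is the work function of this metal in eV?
4.27 eV

The stopping potential gives the maximum kinetic energy: KE_max = eV_s = 3.45 eV

From Einstein's photoelectric equation: KE_max = hc/λ - φ
Rearranging: φ = hc/λ - KE_max

Calculate photon energy:
E_photon = hc/λ = (6.626×10⁻³⁴ J·s)(3×10⁸ m/s) / (160.6×10⁻⁹ m) = 7.7201 eV

Therefore:
φ = 7.7201 - 3.45 = 4.27 eV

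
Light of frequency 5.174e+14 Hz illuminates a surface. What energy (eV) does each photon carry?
2.1398 eV

Using E = hf:

E = hf = (6.626×10⁻³⁴ J·s)(5.174e+14 Hz)
E = 2.1398 eV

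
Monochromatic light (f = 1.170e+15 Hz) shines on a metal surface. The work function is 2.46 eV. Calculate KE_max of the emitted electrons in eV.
2.3787 eV

Using Einstein's photoelectric equation: KE_max = hf - φ

First, calculate the photon energy:
E_photon = hf = (6.626×10⁻³⁴ J·s)(1.170e+15 Hz)
E_photon = 4.8387 eV

Then, the maximum kinetic energy:
KE_max = E_photon - φ = 4.8387 eV - 2.46 eV = 2.3787 eV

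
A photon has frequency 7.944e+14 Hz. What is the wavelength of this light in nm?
377.38 nm

Using the wave equation: c = fλ

Solving for wavelength:
λ = c/f = (3×10⁸ m/s) / (7.944e+14 Hz)
λ = 377.38 nm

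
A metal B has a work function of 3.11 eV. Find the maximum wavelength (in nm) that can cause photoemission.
398.66 nm

The threshold wavelength is when the photon energy equals the work function:
hc/λ₀ = φ

Solving for λ₀:
λ₀ = hc/φ = (6.626×10⁻³⁴ J·s)(3×10⁸ m/s) / (3.11 eV × 1.602×10⁻¹⁹ J/eV)
λ₀ = 398.66 nm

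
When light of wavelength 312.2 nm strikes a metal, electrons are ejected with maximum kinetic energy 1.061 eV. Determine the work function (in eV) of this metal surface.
2.91 eV

From Einstein's photoelectric equation: KE_max = hf - φ = hc/λ - φ

Rearranging for φ:
φ = hc/λ - KE_max

Calculate photon energy:
E_photon = hc/λ = 3.9713 eV

Therefore:
φ = 3.9713 - 1.061 = 2.91 eV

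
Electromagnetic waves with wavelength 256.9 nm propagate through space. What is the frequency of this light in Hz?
1.1670e+15 Hz

Using the wave equation: c = fλ

Solving for frequency:
f = c/λ = (3×10⁸ m/s) / (256.9×10⁻⁹ m)
f = 1.1670e+15 Hz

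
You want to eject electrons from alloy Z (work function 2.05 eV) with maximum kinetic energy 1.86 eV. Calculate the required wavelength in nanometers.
317.10 nm

From Einstein's equation: KE_max = hc/λ - φ

Rearranging for λ:
hc/λ = KE_max + φ
λ = hc/(KE_max + φ)

Required photon energy:
E_photon = KE_max + φ = 1.86 + 2.05 = 3.91 eV

Required wavelength:
λ = hc/E_photon = (6.626×10⁻³⁴)(3×10⁸) / (3.91 × 1.602×10⁻¹⁹)
λ = 317.10 nm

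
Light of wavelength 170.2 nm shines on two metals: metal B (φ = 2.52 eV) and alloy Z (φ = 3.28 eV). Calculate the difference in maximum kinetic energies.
0.7600 eV

Using KE_max = hc/λ - φ for each metal:

Photon energy: E = hc/λ = 7.2846 eV

For metal B (φ₁ = 2.52 eV):
KE₁ = E - φ₁ = 7.2846 - 2.52 = 4.7646 eV

For alloy Z (φ₂ = 3.28 eV):
KE₂ = E - φ₂ = 7.2846 - 3.28 = 4.0046 eV

Difference:
ΔKE = KE₁ - KE₂ = 4.7646 - 4.0046 = 0.7600 eV

Note: The difference equals the difference in work functions: 3.28 - 2.52 = 0.76 eV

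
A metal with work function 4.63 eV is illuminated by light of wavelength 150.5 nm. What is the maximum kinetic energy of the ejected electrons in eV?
3.6082 eV

Using Einstein's photoelectric equation: KE_max = hf - φ = hc/λ - φ

First, calculate the photon energy:
E_photon = hc/λ = (6.626×10⁻³⁴ J·s)(3×10⁸ m/s) / (150.5×10⁻⁹ m)
E_photon = 8.2382 eV

Then, the maximum kinetic energy:
KE_max = E_photon - φ = 8.2382 eV - 4.63 eV = 3.6082 eV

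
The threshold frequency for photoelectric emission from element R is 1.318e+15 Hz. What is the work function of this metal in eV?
5.45 eV

At the threshold frequency, photon energy equals work function:
φ = hf₀

Calculating:
φ = (6.626×10⁻³⁴ J·s)(1.318e+15 Hz)
φ = 5.45 eV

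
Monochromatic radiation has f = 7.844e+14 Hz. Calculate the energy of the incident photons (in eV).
3.2440 eV

Using E = hf:

E = hf = (6.626×10⁻³⁴ J·s)(7.844e+14 Hz)
E = 3.2440 eV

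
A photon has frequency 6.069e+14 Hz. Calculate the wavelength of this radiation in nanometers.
493.97 nm

Using the wave equation: c = fλ

Solving for wavelength:
λ = c/f = (3×10⁸ m/s) / (6.069e+14 Hz)
λ = 493.97 nm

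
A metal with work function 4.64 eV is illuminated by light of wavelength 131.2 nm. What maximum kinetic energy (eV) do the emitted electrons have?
4.8100 eV

Using Einstein's photoelectric equation: KE_max = hf - φ = hc/λ - φ

First, calculate the photon energy:
E_photon = hc/λ = (6.626×10⁻³⁴ J·s)(3×10⁸ m/s) / (131.2×10⁻⁹ m)
E_photon = 9.4500 eV

Then, the maximum kinetic energy:
KE_max = E_photon - φ = 9.4500 eV - 4.64 eV = 4.8100 eV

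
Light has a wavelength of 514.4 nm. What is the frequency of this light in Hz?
5.8280e+14 Hz

Using the wave equation: c = fλ

Solving for frequency:
f = c/λ = (3×10⁸ m/s) / (514.4×10⁻⁹ m)
f = 5.8280e+14 Hz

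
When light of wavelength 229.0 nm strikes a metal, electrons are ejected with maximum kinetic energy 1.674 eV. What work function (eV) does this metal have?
3.74 eV

From Einstein's photoelectric equation: KE_max = hf - φ = hc/λ - φ

Rearranging for φ:
φ = hc/λ - KE_max

Calculate photon energy:
E_photon = hc/λ = 5.4142 eV

Therefore:
φ = 5.4142 - 1.674 = 3.74 eV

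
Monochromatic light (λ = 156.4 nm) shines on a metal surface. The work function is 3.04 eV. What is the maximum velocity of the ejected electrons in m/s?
1.3112e+06 m/s

First, find the maximum kinetic energy:
E_photon = hc/λ = 7.9274 eV
KE_max = E_photon - φ = 7.9274 - 3.04 = 4.8874 eV

Convert to Joules: KE_max = 4.8874 × 1.602×10⁻¹⁹ J = 7.8304e-19 J

Then use KE = ½mv² to find velocity:
v = √(2·KE/m) = √(2 × 7.8304e-19 J / 9.109e-31 kg)
v = 1.3112e+06 m/s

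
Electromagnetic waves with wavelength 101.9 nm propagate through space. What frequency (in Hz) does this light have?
2.9420e+15 Hz

Using the wave equation: c = fλ

Solving for frequency:
f = c/λ = (3×10⁸ m/s) / (101.9×10⁻⁹ m)
f = 2.9420e+15 Hz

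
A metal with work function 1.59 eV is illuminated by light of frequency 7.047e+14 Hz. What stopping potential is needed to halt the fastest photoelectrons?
1.3244 V

The stopping potential V_s satisfies: eV_s = KE_max

First, find KE_max using Einstein's equation:
E_photon = hf = (6.626×10⁻³⁴ J·s)(7.047e+14 Hz) = 2.9144 eV
KE_max = E_photon - φ = 2.9144 - 1.59 = 1.3244 eV

Since eV_s = KE_max:
V_s = KE_max/e = 1.3244 V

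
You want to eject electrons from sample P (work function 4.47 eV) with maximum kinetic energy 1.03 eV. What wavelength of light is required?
225.43 nm

From Einstein's equation: KE_max = hc/λ - φ

Rearranging for λ:
hc/λ = KE_max + φ
λ = hc/(KE_max + φ)

Required photon energy:
E_photon = KE_max + φ = 1.03 + 4.47 = 5.50 eV

Required wavelength:
λ = hc/E_photon = (6.626×10⁻³⁴)(3×10⁸) / (5.50 × 1.602×10⁻¹⁹)
λ = 225.43 nm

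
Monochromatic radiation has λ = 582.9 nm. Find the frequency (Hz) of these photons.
5.1431e+14 Hz

Using the wave equation: c = fλ

Solving for frequency:
f = c/λ = (3×10⁸ m/s) / (582.9×10⁻⁹ m)
f = 5.1431e+14 Hz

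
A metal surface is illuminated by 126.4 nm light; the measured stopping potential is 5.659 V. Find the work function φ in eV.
4.15 eV

The stopping potential gives the maximum kinetic energy: KE_max = eV_s = 5.659 eV

From Einstein's photoelectric equation: KE_max = hc/λ - φ
Rearranging: φ = hc/λ - KE_max

Calculate photon energy:
E_photon = hc/λ = (6.626×10⁻³⁴ J·s)(3×10⁸ m/s) / (126.4×10⁻⁹ m) = 9.8089 eV

Therefore:
φ = 9.8089 - 5.659 = 4.15 eV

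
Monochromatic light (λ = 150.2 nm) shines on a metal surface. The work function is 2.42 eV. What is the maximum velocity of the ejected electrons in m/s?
1.4326e+06 m/s

First, find the maximum kinetic energy:
E_photon = hc/λ = 8.2546 eV
KE_max = E_photon - φ = 8.2546 - 2.42 = 5.8346 eV

Convert to Joules: KE_max = 5.8346 × 1.602×10⁻¹⁹ J = 9.3481e-19 J

Then use KE = ½mv² to find velocity:
v = √(2·KE/m) = √(2 × 9.3481e-19 J / 9.109e-31 kg)
v = 1.4326e+06 m/s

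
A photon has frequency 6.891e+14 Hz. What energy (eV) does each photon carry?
2.8499 eV

Using E = hf:

E = hf = (6.626×10⁻³⁴ J·s)(6.891e+14 Hz)
E = 2.8499 eV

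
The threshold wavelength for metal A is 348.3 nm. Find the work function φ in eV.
3.56 eV

At the threshold wavelength, photon energy equals work function:
φ = hc/λ₀

Calculating:
φ = (6.626×10⁻³⁴ J·s)(3×10⁸ m/s) / (348.3×10⁻⁹ m)
φ = 3.56 eV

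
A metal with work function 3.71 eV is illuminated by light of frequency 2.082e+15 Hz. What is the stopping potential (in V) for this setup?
4.9005 V

The stopping potential V_s satisfies: eV_s = KE_max

First, find KE_max using Einstein's equation:
E_photon = hf = (6.626×10⁻³⁴ J·s)(2.082e+15 Hz) = 8.6105 eV
KE_max = E_photon - φ = 8.6105 - 3.71 = 4.9005 eV

Since eV_s = KE_max:
V_s = KE_max/e = 4.9005 V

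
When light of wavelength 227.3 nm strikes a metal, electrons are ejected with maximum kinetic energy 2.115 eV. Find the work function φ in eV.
3.34 eV

From Einstein's photoelectric equation: KE_max = hf - φ = hc/λ - φ

Rearranging for φ:
φ = hc/λ - KE_max

Calculate photon energy:
E_photon = hc/λ = 5.4547 eV

Therefore:
φ = 5.4547 - 2.115 = 3.34 eV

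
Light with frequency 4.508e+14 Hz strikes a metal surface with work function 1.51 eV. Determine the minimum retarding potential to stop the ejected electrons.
0.3544 V

The stopping potential V_s satisfies: eV_s = KE_max

First, find KE_max using Einstein's equation:
E_photon = hf = (6.626×10⁻³⁴ J·s)(4.508e+14 Hz) = 1.8644 eV
KE_max = E_photon - φ = 1.8644 - 1.51 = 0.3544 eV

Since eV_s = KE_max:
V_s = KE_max/e = 0.3544 V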